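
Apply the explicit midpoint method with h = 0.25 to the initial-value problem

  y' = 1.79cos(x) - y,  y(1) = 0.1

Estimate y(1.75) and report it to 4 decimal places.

Midpoint: k1 = f(x_n, y_n); k2 = f(x_n + h/2, y_n + (h/2)·k1); y_{n+1} = y_n + h·k2.
x=1.000000, y=0.100000:
  k1 = f(1.000000, 0.100000) = 0.867141
  k2 = f(1.125000, 0.208393) = 0.563413
  y ← 0.100000 + 0.25·0.563413 = 0.240853
x=1.250000, y=0.240853:
  k1 = f(1.250000, 0.240853) = 0.323574
  k2 = f(1.375000, 0.281300) = 0.066940
  y ← 0.240853 + 0.25·0.066940 = 0.257588
x=1.500000, y=0.257588:
  k1 = f(1.500000, 0.257588) = -0.130969
  k2 = f(1.625000, 0.241217) = -0.338194
  y ← 0.257588 + 0.25·(-0.338194) = 0.173040
y(1.75) ≈ 0.1730

0.1730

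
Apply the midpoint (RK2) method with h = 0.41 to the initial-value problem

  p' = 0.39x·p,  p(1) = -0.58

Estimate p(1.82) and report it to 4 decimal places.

-0.9020

Midpoint: k1 = f(x_n, p_n); k2 = f(x_n + h/2, p_n + (h/2)·k1); p_{n+1} = p_n + h·k2.
x=1.000000, p=-0.580000:
  k1 = f(1.000000, -0.580000) = -0.226200
  k2 = f(1.205000, -0.626371) = -0.294363
  p ← -0.580000 + 0.41·(-0.294363) = -0.700689
x=1.410000, p=-0.700689:
  k1 = f(1.410000, -0.700689) = -0.385309
  k2 = f(1.615000, -0.779677) = -0.491080
  p ← -0.700689 + 0.41·(-0.491080) = -0.902032
p(1.82) ≈ -0.9020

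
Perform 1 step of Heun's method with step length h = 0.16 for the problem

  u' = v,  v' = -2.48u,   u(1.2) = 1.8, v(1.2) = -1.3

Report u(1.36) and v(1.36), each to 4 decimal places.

1.5349, -1.9730

Heun on (u,v): k1 = f(x_n, state_n); k2 = f(x_n + h, state_n + h·k1); state_{n+1} = state_n + (h/2)·(k1 + k2).
1.200000: (1.800000, -1.300000)
  k1 = (-1.300000, -4.464000)
  predictor → (1.592000, -2.014240)
  k2 = (-2.014240, -3.948160)
  → (1.534861, -1.972973)
(u(1.36), v(1.36)) ≈ (1.5349, -1.9730)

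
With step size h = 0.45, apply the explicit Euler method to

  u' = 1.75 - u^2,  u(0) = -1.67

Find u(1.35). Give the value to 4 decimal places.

-7.8390

Euler: u_{n+1} = u_n + h·f(x_n, u_n).
x=0.000000, u=-1.670000: f=-1.038900 → u ← -1.670000 + 0.45·(-1.038900) = -2.137505
x=0.450000, u=-2.137505: f=-2.818928 → u ← -2.137505 + 0.45·(-2.818928) = -3.406022
x=0.900000, u=-3.406022: f=-9.850989 → u ← -3.406022 + 0.45·(-9.850989) = -7.838967
u(1.35) ≈ -7.8390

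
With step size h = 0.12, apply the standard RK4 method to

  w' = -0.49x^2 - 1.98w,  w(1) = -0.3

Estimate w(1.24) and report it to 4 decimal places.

RK4: k1 = f(x_n, w_n); k2 = f(x_n + h/2, w_n + (h/2)·k1); k3 = f(x_n + h/2, w_n + (h/2)·k2); k4 = f(x_n + h, w_n + h·k3); w_{n+1} = w_n + (h/6)·(k1 + 2k2 + 2k3 + k4).
x=1.000000, w=-0.300000:
  k1 = f(1.000000, -0.300000) = 0.104000
  k2 = f(1.060000, -0.293760) = 0.031081
  k3 = f(1.060000, -0.298135) = 0.039744
  k4 = f(1.120000, -0.295231) = -0.030099
  w ← -0.300000 + (0.12/6)·(k1 + 2k2 + 2k3 + k4) = -0.295689
x=1.120000, w=-0.295689:
  k1 = f(1.120000, -0.295689) = -0.029192
  k2 = f(1.180000, -0.297441) = -0.093344
  k3 = f(1.180000, -0.301290) = -0.085723
  k4 = f(1.240000, -0.305976) = -0.147592
  w ← -0.295689 + (0.12/6)·(k1 + 2k2 + 2k3 + k4) = -0.306387
w(1.24) ≈ -0.3064

-0.3064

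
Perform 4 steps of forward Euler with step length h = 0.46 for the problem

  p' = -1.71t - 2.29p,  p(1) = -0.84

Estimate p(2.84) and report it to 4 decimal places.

Euler: p_{n+1} = p_n + h·f(t_n, p_n).
t=1.000000, p=-0.840000: f=0.213600 → p ← -0.840000 + 0.46·0.213600 = -0.741744
t=1.460000, p=-0.741744: f=-0.798006 → p ← -0.741744 + 0.46·(-0.798006) = -1.108827
t=1.920000, p=-1.108827: f=-0.743986 → p ← -1.108827 + 0.46·(-0.743986) = -1.451061
t=2.380000, p=-1.451061: f=-0.746871 → p ← -1.451061 + 0.46·(-0.746871) = -1.794621
p(2.84) ≈ -1.7946

-1.7946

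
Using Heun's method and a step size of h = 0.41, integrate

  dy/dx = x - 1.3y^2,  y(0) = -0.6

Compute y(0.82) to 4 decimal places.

Heun: k1 = f(x_n, y_n); k2 = f(x_n + h, y_n + h·k1); y_{n+1} = y_n + (h/2)·(k1 + k2).
x=0.000000, y=-0.600000:
  k1 = f(0.000000, -0.600000) = -0.468000
  k2 = f(0.410000, -0.791880) = -0.405196
  y ← -0.600000 + (0.41/2)·(-0.468000 + (-0.405196)) = -0.779005
x=0.410000, y=-0.779005:
  k1 = f(0.410000, -0.779005) = -0.378904
  k2 = f(0.820000, -0.934356) = -0.314927
  y ← -0.779005 + (0.41/2)·(-0.378904 + (-0.314927)) = -0.921241
y(0.82) ≈ -0.9212

-0.9212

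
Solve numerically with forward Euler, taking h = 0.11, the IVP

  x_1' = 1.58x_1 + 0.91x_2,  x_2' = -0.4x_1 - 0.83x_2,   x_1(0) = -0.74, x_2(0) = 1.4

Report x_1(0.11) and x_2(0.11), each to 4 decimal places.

Euler on (x_1,x_2): x_1_{n+1} = x_1_n + h·x_1', x_2_{n+1} = x_2_n + h·x_2'.
0.000000: (-0.740000, 1.400000); f=(0.104800, -0.866000) → (-0.728472, 1.304740)
(x_1(0.11), x_2(0.11)) ≈ (-0.7285, 1.3047)

-0.7285, 1.3047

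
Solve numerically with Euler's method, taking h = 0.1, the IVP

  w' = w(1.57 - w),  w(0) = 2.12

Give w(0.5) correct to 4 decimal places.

1.7573

Euler: w_{n+1} = w_n + h·f(t_n, w_n).
t=0.000000, w=2.120000: f=-1.166000 → w ← 2.120000 + 0.1·(-1.166000) = 2.003400
t=0.100000, w=2.003400: f=-0.868274 → w ← 2.003400 + 0.1·(-0.868274) = 1.916573
t=0.200000, w=1.916573: f=-0.664232 → w ← 1.916573 + 0.1·(-0.664232) = 1.850149
t=0.300000, w=1.850149: f=-0.518318 → w ← 1.850149 + 0.1·(-0.518318) = 1.798318
t=0.400000, w=1.798318: f=-0.410588 → w ← 1.798318 + 0.1·(-0.410588) = 1.757259
w(0.5) ≈ 1.7573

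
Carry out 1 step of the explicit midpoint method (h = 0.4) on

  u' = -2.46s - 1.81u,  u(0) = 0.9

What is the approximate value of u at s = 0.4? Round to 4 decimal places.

0.2875

Midpoint: k1 = f(s_n, u_n); k2 = f(s_n + h/2, u_n + (h/2)·k1); u_{n+1} = u_n + h·k2.
s=0.000000, u=0.900000:
  k1 = f(0.000000, 0.900000) = -1.629000
  k2 = f(0.200000, 0.574200) = -1.531302
  u ← 0.900000 + 0.4·(-1.531302) = 0.287479
u(0.4) ≈ 0.2875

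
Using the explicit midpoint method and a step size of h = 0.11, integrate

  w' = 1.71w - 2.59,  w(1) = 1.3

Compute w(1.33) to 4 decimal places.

Midpoint: k1 = f(x_n, w_n); k2 = f(x_n + h/2, w_n + (h/2)·k1); w_{n+1} = w_n + h·k2.
x=1.000000, w=1.300000:
  k1 = f(1.000000, 1.300000) = -0.367000
  k2 = f(1.055000, 1.279815) = -0.401516
  w ← 1.300000 + 0.11·(-0.401516) = 1.255833
x=1.110000, w=1.255833:
  k1 = f(1.110000, 1.255833) = -0.442525
  k2 = f(1.165000, 1.231494) = -0.484145
  w ← 1.255833 + 0.11·(-0.484145) = 1.202577
x=1.220000, w=1.202577:
  k1 = f(1.220000, 1.202577) = -0.533593
  k2 = f(1.275000, 1.173230) = -0.583777
  w ← 1.202577 + 0.11·(-0.583777) = 1.138362
w(1.33) ≈ 1.1384

1.1384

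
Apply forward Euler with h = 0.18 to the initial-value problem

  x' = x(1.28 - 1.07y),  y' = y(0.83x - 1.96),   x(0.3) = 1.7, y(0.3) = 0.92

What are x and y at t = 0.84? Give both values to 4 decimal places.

Euler on (x,y): x_{n+1} = x_n + h·x', y_{n+1} = y_n + h·y'.
0.300000: (1.700000, 0.920000); f=(0.502520, -0.505080) → (1.790454, 0.829086)
0.480000: (1.790454, 0.829086); f=(0.703431, -0.392923) → (1.917071, 0.758359)
0.660000: (1.917071, 0.758359); f=(0.898254, -0.279706) → (2.078757, 0.708012)
(x(0.84), y(0.84)) ≈ (2.0788, 0.7080)

2.0788, 0.7080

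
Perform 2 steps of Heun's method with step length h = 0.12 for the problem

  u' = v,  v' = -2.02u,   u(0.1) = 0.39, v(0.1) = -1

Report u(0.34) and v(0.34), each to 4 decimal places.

Heun on (u,v): k1 = f(t_n, state_n); k2 = f(t_n + h, state_n + h·k1); state_{n+1} = state_n + (h/2)·(k1 + k2).
0.100000: (0.390000, -1.000000)
  k1 = (-1.000000, -0.787800)
  predictor → (0.270000, -1.094536)
  k2 = (-1.094536, -0.545400)
  → (0.264328, -1.079992)
0.220000: (0.264328, -1.079992)
  k1 = (-1.079992, -0.533942)
  predictor → (0.134729, -1.144065)
  k2 = (-1.144065, -0.272152)
  → (0.130884, -1.128358)
(u(0.34), v(0.34)) ≈ (0.1309, -1.1284)

0.1309, -1.1284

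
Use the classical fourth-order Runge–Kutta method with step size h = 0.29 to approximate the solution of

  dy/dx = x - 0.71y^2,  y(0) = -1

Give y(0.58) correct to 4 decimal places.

RK4: k1 = f(x_n, y_n); k2 = f(x_n + h/2, y_n + (h/2)·k1); k3 = f(x_n + h/2, y_n + (h/2)·k2); k4 = f(x_n + h, y_n + h·k3); y_{n+1} = y_n + (h/6)·(k1 + 2k2 + 2k3 + k4).
x=0.000000, y=-1.000000:
  k1 = f(0.000000, -1.000000) = -0.710000
  k2 = f(0.145000, -1.102950) = -0.718714
  k3 = f(0.145000, -1.104214) = -0.720694
  k4 = f(0.290000, -1.209001) = -0.747796
  y ← -1.000000 + (0.29/6)·(k1 + 2k2 + 2k3 + k4) = -1.209603
x=0.290000, y=-1.209603:
  k1 = f(0.290000, -1.209603) = -0.748829
  k2 = f(0.435000, -1.318183) = -0.798701
  k3 = f(0.435000, -1.325415) = -0.812274
  k4 = f(0.580000, -1.445162) = -0.902831
  y ← -1.209603 + (0.29/6)·(k1 + 2k2 + 2k3 + k4) = -1.445161
y(0.58) ≈ -1.4452

-1.4452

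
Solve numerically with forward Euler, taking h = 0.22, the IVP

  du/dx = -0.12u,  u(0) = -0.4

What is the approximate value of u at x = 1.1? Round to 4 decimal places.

-0.3499

Euler: u_{n+1} = u_n + h·f(x_n, u_n).
x=0.000000, u=-0.400000: f=0.048000 → u ← -0.400000 + 0.22·0.048000 = -0.389440
x=0.220000, u=-0.389440: f=0.046733 → u ← -0.389440 + 0.22·0.046733 = -0.379159
x=0.440000, u=-0.379159: f=0.045499 → u ← -0.379159 + 0.22·0.045499 = -0.369149
x=0.660000, u=-0.369149: f=0.044298 → u ← -0.369149 + 0.22·0.044298 = -0.359403
x=0.880000, u=-0.359403: f=0.043128 → u ← -0.359403 + 0.22·0.043128 = -0.349915
u(1.1) ≈ -0.3499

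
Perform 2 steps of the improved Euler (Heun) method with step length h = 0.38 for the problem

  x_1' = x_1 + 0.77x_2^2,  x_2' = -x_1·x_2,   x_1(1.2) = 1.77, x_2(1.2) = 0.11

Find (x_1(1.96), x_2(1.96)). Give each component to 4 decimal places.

3.7372, 0.0279

Heun on (x_1,x_2): k1 = f(t_n, state_n); k2 = f(t_n + h, state_n + h·k1); state_{n+1} = state_n + (h/2)·(k1 + k2).
1.200000: (1.770000, 0.110000)
  k1 = (1.779317, -0.194700)
  predictor → (2.446140, 0.036014)
  k2 = (2.447139, -0.088095)
  → (2.573027, 0.056269)
1.580000: (2.573027, 0.056269)
  k1 = (2.575465, -0.144781)
  predictor → (3.551703, 0.001252)
  k2 = (3.551704, -0.004447)
  → (3.737189, 0.027916)
(x_1(1.96), x_2(1.96)) ≈ (3.7372, 0.0279)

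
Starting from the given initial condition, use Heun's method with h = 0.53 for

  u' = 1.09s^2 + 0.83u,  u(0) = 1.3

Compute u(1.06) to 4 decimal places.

Heun: k1 = f(s_n, u_n); k2 = f(s_n + h, u_n + h·k1); u_{n+1} = u_n + (h/2)·(k1 + k2).
s=0.000000, u=1.300000:
  k1 = f(0.000000, 1.300000) = 1.079000
  k2 = f(0.530000, 1.871870) = 1.859833
  u ← 1.300000 + (0.53/2)·(1.079000 + 1.859833) = 2.078791
s=0.530000, u=2.078791:
  k1 = f(0.530000, 2.078791) = 2.031577
  k2 = f(1.060000, 3.155527) = 3.843811
  u ← 2.078791 + (0.53/2)·(2.031577 + 3.843811) = 3.635769
u(1.06) ≈ 3.6358

3.6358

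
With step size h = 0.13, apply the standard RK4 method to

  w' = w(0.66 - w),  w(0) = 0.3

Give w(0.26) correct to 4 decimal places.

0.3282

RK4: k1 = f(t_n, w_n); k2 = f(t_n + h/2, w_n + (h/2)·k1); k3 = f(t_n + h/2, w_n + (h/2)·k2); k4 = f(t_n + h, w_n + h·k3); w_{n+1} = w_n + (h/6)·(k1 + 2k2 + 2k3 + k4).
t=0.000000, w=0.300000:
  k1 = f(0.000000, 0.300000) = 0.108000
  k2 = f(0.065000, 0.307020) = 0.108372
  k3 = f(0.065000, 0.307044) = 0.108373
  k4 = f(0.130000, 0.314088) = 0.108647
  w ← 0.300000 + (0.13/6)·(k1 + 2k2 + 2k3 + k4) = 0.314086
t=0.130000, w=0.314086:
  k1 = f(0.130000, 0.314086) = 0.108647
  k2 = f(0.195000, 0.321148) = 0.108822
  k3 = f(0.195000, 0.321160) = 0.108822
  k4 = f(0.260000, 0.328233) = 0.108897
  w ← 0.314086 + (0.13/6)·(k1 + 2k2 + 2k3 + k4) = 0.328231
w(0.26) ≈ 0.3282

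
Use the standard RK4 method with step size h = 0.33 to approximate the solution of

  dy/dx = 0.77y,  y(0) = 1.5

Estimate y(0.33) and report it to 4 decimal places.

1.9339

RK4: k1 = f(x_n, y_n); k2 = f(x_n + h/2, y_n + (h/2)·k1); k3 = f(x_n + h/2, y_n + (h/2)·k2); k4 = f(x_n + h, y_n + h·k3); y_{n+1} = y_n + (h/6)·(k1 + 2k2 + 2k3 + k4).
x=0.000000, y=1.500000:
  k1 = f(0.000000, 1.500000) = 1.155000
  k2 = f(0.165000, 1.690575) = 1.301743
  k3 = f(0.165000, 1.714788) = 1.320386
  k4 = f(0.330000, 1.935728) = 1.490510
  y ← 1.500000 + (0.33/6)·(k1 + 2k2 + 2k3 + k4) = 1.933937
y(0.33) ≈ 1.9339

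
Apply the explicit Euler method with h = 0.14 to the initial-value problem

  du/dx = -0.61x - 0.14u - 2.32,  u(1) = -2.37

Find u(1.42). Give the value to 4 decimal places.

-3.4756

Euler: u_{n+1} = u_n + h·f(x_n, u_n).
x=1.000000, u=-2.370000: f=-2.598200 → u ← -2.370000 + 0.14·(-2.598200) = -2.733748
x=1.140000, u=-2.733748: f=-2.632675 → u ← -2.733748 + 0.14·(-2.632675) = -3.102323
x=1.280000, u=-3.102323: f=-2.666475 → u ← -3.102323 + 0.14·(-2.666475) = -3.475629
u(1.42) ≈ -3.4756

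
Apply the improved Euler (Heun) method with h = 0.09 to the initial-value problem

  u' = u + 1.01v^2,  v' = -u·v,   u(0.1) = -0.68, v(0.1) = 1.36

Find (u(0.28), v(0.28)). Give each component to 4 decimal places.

Heun on (u,v): k1 = f(t_n, state_n); k2 = f(t_n + h, state_n + h·k1); state_{n+1} = state_n + (h/2)·(k1 + k2).
0.100000: (-0.680000, 1.360000)
  k1 = (1.188096, 0.924800)
  predictor → (-0.573071, 1.443232)
  k2 = (1.530676, 0.827075)
  → (-0.557655, 1.438834)
0.190000: (-0.557655, 1.438834)
  k1 = (1.533292, 0.802374)
  predictor → (-0.419659, 1.511048)
  k2 = (1.886440, 0.634125)
  → (-0.403767, 1.503477)
(u(0.28), v(0.28)) ≈ (-0.4038, 1.5035)

-0.4038, 1.5035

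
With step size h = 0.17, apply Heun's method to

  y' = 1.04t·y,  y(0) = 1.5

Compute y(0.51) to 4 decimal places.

1.7165

Heun: k1 = f(t_n, y_n); k2 = f(t_n + h, y_n + h·k1); y_{n+1} = y_n + (h/2)·(k1 + k2).
t=0.000000, y=1.500000:
  k1 = f(0.000000, 1.500000) = 0.000000
  k2 = f(0.170000, 1.500000) = 0.265200
  y ← 1.500000 + (0.17/2)·(0.000000 + 0.265200) = 1.522542
t=0.170000, y=1.522542:
  k1 = f(0.170000, 1.522542) = 0.269185
  k2 = f(0.340000, 1.568304) = 0.554552
  y ← 1.522542 + (0.17/2)·(0.269185 + 0.554552) = 1.592560
t=0.340000, y=1.592560:
  k1 = f(0.340000, 1.592560) = 0.563129
  k2 = f(0.510000, 1.688292) = 0.895470
  y ← 1.592560 + (0.17/2)·(0.563129 + 0.895470) = 1.716541
y(0.51) ≈ 1.7165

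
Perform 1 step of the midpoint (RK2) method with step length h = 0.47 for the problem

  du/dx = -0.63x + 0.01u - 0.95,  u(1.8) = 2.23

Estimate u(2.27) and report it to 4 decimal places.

Midpoint: k1 = f(x_n, u_n); k2 = f(x_n + h/2, u_n + (h/2)·k1); u_{n+1} = u_n + h·k2.
x=1.800000, u=2.230000:
  k1 = f(1.800000, 2.230000) = -2.061700
  k2 = f(2.035000, 1.745500) = -2.214595
  u ← 2.230000 + 0.47·(-2.214595) = 1.189140
u(2.27) ≈ 1.1891

1.1891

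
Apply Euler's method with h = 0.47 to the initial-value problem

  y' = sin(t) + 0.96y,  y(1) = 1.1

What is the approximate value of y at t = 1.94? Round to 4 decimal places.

3.3581

Euler: y_{n+1} = y_n + h·f(t_n, y_n).
t=1.000000, y=1.100000: f=1.897471 → y ← 1.100000 + 0.47·1.897471 = 1.991811
t=1.470000, y=1.991811: f=2.907063 → y ← 1.991811 + 0.47·2.907063 = 3.358131
y(1.94) ≈ 3.3581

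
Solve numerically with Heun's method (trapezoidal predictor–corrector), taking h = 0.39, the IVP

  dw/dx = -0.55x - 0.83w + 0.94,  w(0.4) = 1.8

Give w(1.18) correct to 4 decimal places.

Heun: k1 = f(x_n, w_n); k2 = f(x_n + h, w_n + h·k1); w_{n+1} = w_n + (h/2)·(k1 + k2).
x=0.400000, w=1.800000:
  k1 = f(0.400000, 1.800000) = -0.774000
  k2 = f(0.790000, 1.498140) = -0.737956
  w ← 1.800000 + (0.39/2)·(-0.774000 + (-0.737956)) = 1.505169
x=0.790000, w=1.505169:
  k1 = f(0.790000, 1.505169) = -0.743790
  k2 = f(1.180000, 1.215090) = -0.717525
  w ← 1.505169 + (0.39/2)·(-0.743790 + (-0.717525)) = 1.220212
w(1.18) ≈ 1.2202

1.2202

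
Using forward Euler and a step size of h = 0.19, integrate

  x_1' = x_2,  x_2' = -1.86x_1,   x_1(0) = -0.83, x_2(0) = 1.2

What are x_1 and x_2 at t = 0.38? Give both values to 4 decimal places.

-0.3183, 1.7061

Euler on (x_1,x_2): x_1_{n+1} = x_1_n + h·x_1', x_2_{n+1} = x_2_n + h·x_2'.
0.000000: (-0.830000, 1.200000); f=(1.200000, 1.543800) → (-0.602000, 1.493322)
0.190000: (-0.602000, 1.493322); f=(1.493322, 1.119720) → (-0.318269, 1.706069)
(x_1(0.38), x_2(0.38)) ≈ (-0.3183, 1.7061)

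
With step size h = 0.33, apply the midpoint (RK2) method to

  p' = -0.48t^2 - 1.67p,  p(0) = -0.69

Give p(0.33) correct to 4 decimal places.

-0.4188

Midpoint: k1 = f(t_n, p_n); k2 = f(t_n + h/2, p_n + (h/2)·k1); p_{n+1} = p_n + h·k2.
t=0.000000, p=-0.690000:
  k1 = f(0.000000, -0.690000) = 1.152300
  k2 = f(0.165000, -0.499870) = 0.821716
  p ← -0.690000 + 0.33·0.821716 = -0.418834
p(0.33) ≈ -0.4188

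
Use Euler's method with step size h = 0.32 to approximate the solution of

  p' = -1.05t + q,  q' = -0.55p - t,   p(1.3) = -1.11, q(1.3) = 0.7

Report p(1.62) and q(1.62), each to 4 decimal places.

-1.3228, 0.4794

Euler on (p,q): p_{n+1} = p_n + h·p', q_{n+1} = q_n + h·q'.
1.300000: (-1.110000, 0.700000); f=(-0.665000, -0.689500) → (-1.322800, 0.479360)
(p(1.62), q(1.62)) ≈ (-1.3228, 0.4794)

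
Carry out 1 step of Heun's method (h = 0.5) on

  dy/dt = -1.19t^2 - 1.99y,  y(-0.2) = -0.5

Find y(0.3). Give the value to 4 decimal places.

-0.2768

Heun: k1 = f(t_n, y_n); k2 = f(t_n + h, y_n + h·k1); y_{n+1} = y_n + (h/2)·(k1 + k2).
t=-0.200000, y=-0.500000:
  k1 = f(-0.200000, -0.500000) = 0.947400
  k2 = f(0.300000, -0.026300) = -0.054763
  y ← -0.500000 + (0.5/2)·(0.947400 + (-0.054763)) = -0.276841
y(0.3) ≈ -0.2768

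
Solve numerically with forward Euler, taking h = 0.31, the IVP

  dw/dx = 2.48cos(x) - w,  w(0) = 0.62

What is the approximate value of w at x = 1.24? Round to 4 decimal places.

Euler: w_{n+1} = w_n + h·f(x_n, w_n).
x=0.000000, w=0.620000: f=1.860000 → w ← 0.620000 + 0.31·1.860000 = 1.196600
x=0.310000, w=1.196600: f=1.165187 → w ← 1.196600 + 0.31·1.165187 = 1.557808
x=0.620000, w=1.557808: f=0.460611 → w ← 1.557808 + 0.31·0.460611 = 1.700597
x=0.930000, w=1.700597: f=-0.217969 → w ← 1.700597 + 0.31·(-0.217969) = 1.633027
w(1.24) ≈ 1.6330

1.6330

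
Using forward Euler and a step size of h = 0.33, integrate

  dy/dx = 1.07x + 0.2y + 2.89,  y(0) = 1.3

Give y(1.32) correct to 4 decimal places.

Euler: y_{n+1} = y_n + h·f(x_n, y_n).
x=0.000000, y=1.300000: f=3.150000 → y ← 1.300000 + 0.33·3.150000 = 2.339500
x=0.330000, y=2.339500: f=3.711000 → y ← 2.339500 + 0.33·3.711000 = 3.564130
x=0.660000, y=3.564130: f=4.309026 → y ← 3.564130 + 0.33·4.309026 = 4.986109
x=0.990000, y=4.986109: f=4.946522 → y ← 4.986109 + 0.33·4.946522 = 6.618461
y(1.32) ≈ 6.6185

6.6185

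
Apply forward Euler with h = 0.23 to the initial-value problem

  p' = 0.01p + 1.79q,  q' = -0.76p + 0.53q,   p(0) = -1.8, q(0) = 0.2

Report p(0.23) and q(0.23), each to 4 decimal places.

-1.7218, 0.5390

Euler on (p,q): p_{n+1} = p_n + h·p', q_{n+1} = q_n + h·q'.
0.000000: (-1.800000, 0.200000); f=(0.340000, 1.474000) → (-1.721800, 0.539020)
(p(0.23), q(0.23)) ≈ (-1.7218, 0.5390)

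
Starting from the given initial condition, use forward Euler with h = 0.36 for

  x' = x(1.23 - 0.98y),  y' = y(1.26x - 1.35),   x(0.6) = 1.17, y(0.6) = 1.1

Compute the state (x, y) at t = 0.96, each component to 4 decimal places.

1.2340, 1.1492

Euler on (x,y): x_{n+1} = x_n + h·x', y_{n+1} = y_n + h·y'.
0.600000: (1.170000, 1.100000); f=(0.177840, 0.136620) → (1.234022, 1.149183)
(x(0.96), y(0.96)) ≈ (1.2340, 1.1492)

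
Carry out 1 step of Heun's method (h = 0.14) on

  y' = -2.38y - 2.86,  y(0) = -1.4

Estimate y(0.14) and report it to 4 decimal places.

-1.3449

Heun: k1 = f(t_n, y_n); k2 = f(t_n + h, y_n + h·k1); y_{n+1} = y_n + (h/2)·(k1 + k2).
t=0.000000, y=-1.400000:
  k1 = f(0.000000, -1.400000) = 0.472000
  k2 = f(0.140000, -1.333920) = 0.314730
  y ← -1.400000 + (0.14/2)·(0.472000 + 0.314730) = -1.344929
y(0.14) ≈ -1.3449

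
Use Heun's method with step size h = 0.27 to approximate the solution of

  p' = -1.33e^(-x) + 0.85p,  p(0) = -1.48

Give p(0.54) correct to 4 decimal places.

Heun: k1 = f(x_n, p_n); k2 = f(x_n + h, p_n + h·k1); p_{n+1} = p_n + (h/2)·(k1 + k2).
x=0.000000, p=-1.480000:
  k1 = f(0.000000, -1.480000) = -2.588000
  k2 = f(0.270000, -2.178760) = -2.867241
  p ← -1.480000 + (0.27/2)·(-2.588000 + (-2.867241)) = -2.216457
x=0.270000, p=-2.216457:
  k1 = f(0.270000, -2.216457) = -2.899284
  k2 = f(0.540000, -2.999264) = -3.324430
  p ← -2.216457 + (0.27/2)·(-2.899284 + (-3.324430)) = -3.056659
p(0.54) ≈ -3.0567

-3.0567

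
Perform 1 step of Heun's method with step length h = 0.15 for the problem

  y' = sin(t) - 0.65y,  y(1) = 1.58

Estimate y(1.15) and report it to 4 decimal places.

Heun: k1 = f(t_n, y_n); k2 = f(t_n + h, y_n + h·k1); y_{n+1} = y_n + (h/2)·(k1 + k2).
t=1.000000, y=1.580000:
  k1 = f(1.000000, 1.580000) = -0.185529
  k2 = f(1.150000, 1.552171) = -0.096147
  y ← 1.580000 + (0.15/2)·(-0.185529 + (-0.096147)) = 1.558874
y(1.15) ≈ 1.5589

1.5589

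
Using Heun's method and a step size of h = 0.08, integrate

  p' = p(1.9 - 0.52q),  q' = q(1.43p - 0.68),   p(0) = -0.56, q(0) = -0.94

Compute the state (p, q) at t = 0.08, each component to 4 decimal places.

Heun on (p,q): k1 = f(t_n, state_n); k2 = f(t_n + h, state_n + h·k1); state_{n+1} = state_n + (h/2)·(k1 + k2).
0.000000: (-0.560000, -0.940000)
  k1 = (-1.337728, 1.391952)
  predictor → (-0.667018, -0.828644)
  k2 = (-1.554749, 1.353868)
  → (-0.675699, -0.830167)
(p(0.08), q(0.08)) ≈ (-0.6757, -0.8302)

-0.6757, -0.8302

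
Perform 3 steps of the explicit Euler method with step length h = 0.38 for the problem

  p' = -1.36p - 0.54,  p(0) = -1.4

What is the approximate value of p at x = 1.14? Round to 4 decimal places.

Euler: p_{n+1} = p_n + h·f(x_n, p_n).
x=0.000000, p=-1.400000: f=1.364000 → p ← -1.400000 + 0.38·1.364000 = -0.881680
x=0.380000, p=-0.881680: f=0.659085 → p ← -0.881680 + 0.38·0.659085 = -0.631228
x=0.760000, p=-0.631228: f=0.318470 → p ← -0.631228 + 0.38·0.318470 = -0.510209
p(1.14) ≈ -0.5102

-0.5102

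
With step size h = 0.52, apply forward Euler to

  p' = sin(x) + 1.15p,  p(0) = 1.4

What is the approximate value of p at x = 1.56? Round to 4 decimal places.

6.5743

Euler: p_{n+1} = p_n + h·f(x_n, p_n).
x=0.000000, p=1.400000: f=1.610000 → p ← 1.400000 + 0.52·1.610000 = 2.237200
x=0.520000, p=2.237200: f=3.069660 → p ← 2.237200 + 0.52·3.069660 = 3.833423
x=1.040000, p=3.833423: f=5.270841 → p ← 3.833423 + 0.52·5.270841 = 6.574261
p(1.56) ≈ 6.5743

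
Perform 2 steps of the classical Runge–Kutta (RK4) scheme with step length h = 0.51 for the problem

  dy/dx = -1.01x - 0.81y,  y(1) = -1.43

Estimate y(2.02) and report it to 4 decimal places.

RK4: k1 = f(x_n, y_n); k2 = f(x_n + h/2, y_n + (h/2)·k1); k3 = f(x_n + h/2, y_n + (h/2)·k2); k4 = f(x_n + h, y_n + h·k3); y_{n+1} = y_n + (h/6)·(k1 + 2k2 + 2k3 + k4).
x=1.000000, y=-1.430000:
  k1 = f(1.000000, -1.430000) = 0.148300
  k2 = f(1.255000, -1.392184) = -0.139881
  k3 = f(1.255000, -1.465670) = -0.080358
  k4 = f(1.510000, -1.470982) = -0.333604
  y ← -1.430000 + (0.51/6)·(k1 + 2k2 + 2k3 + k4) = -1.483191
x=1.510000, y=-1.483191:
  k1 = f(1.510000, -1.483191) = -0.323715
  k2 = f(1.765000, -1.565739) = -0.514402
  k3 = f(1.765000, -1.614364) = -0.475015
  k4 = f(2.020000, -1.725449) = -0.642586
  y ← -1.483191 + (0.51/6)·(k1 + 2k2 + 2k3 + k4) = -1.733528
y(2.02) ≈ -1.7335

-1.7335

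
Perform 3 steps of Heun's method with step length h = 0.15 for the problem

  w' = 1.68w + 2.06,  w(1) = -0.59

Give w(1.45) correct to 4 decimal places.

Heun: k1 = f(s_n, w_n); k2 = f(s_n + h, w_n + h·k1); w_{n+1} = w_n + (h/2)·(k1 + k2).
s=1.000000, w=-0.590000:
  k1 = f(1.000000, -0.590000) = 1.068800
  k2 = f(1.150000, -0.429680) = 1.338138
  w ← -0.590000 + (0.15/2)·(1.068800 + 1.338138) = -0.409480
s=1.150000, w=-0.409480:
  k1 = f(1.150000, -0.409480) = 1.372074
  k2 = f(1.300000, -0.203669) = 1.717837
  w ← -0.409480 + (0.15/2)·(1.372074 + 1.717837) = -0.177736
s=1.300000, w=-0.177736:
  k1 = f(1.300000, -0.177736) = 1.761403
  k2 = f(1.450000, 0.086474) = 2.205276
  w ← -0.177736 + (0.15/2)·(1.761403 + 2.205276) = 0.119765
w(1.45) ≈ 0.1198

0.1198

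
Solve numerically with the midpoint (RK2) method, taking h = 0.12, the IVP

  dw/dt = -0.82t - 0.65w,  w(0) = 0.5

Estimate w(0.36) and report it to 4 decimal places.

Midpoint: k1 = f(t_n, w_n); k2 = f(t_n + h/2, w_n + (h/2)·k1); w_{n+1} = w_n + h·k2.
t=0.000000, w=0.500000:
  k1 = f(0.000000, 0.500000) = -0.325000
  k2 = f(0.060000, 0.480500) = -0.361525
  w ← 0.500000 + 0.12·(-0.361525) = 0.456617
t=0.120000, w=0.456617:
  k1 = f(0.120000, 0.456617) = -0.395201
  k2 = f(0.180000, 0.432905) = -0.428988
  w ← 0.456617 + 0.12·(-0.428988) = 0.405138
t=0.240000, w=0.405138:
  k1 = f(0.240000, 0.405138) = -0.460140
  k2 = f(0.300000, 0.377530) = -0.491395
  w ← 0.405138 + 0.12·(-0.491395) = 0.346171
w(0.36) ≈ 0.3462

0.3462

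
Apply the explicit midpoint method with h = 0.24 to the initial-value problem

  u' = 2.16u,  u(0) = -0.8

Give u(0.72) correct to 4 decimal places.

Midpoint: k1 = f(t_n, u_n); k2 = f(t_n + h/2, u_n + (h/2)·k1); u_{n+1} = u_n + h·k2.
t=0.000000, u=-0.800000:
  k1 = f(0.000000, -0.800000) = -1.728000
  k2 = f(0.120000, -1.007360) = -2.175898
  u ← -0.800000 + 0.24·(-2.175898) = -1.322215
t=0.240000, u=-1.322215:
  k1 = f(0.240000, -1.322215) = -2.855985
  k2 = f(0.360000, -1.664934) = -3.596257
  u ← -1.322215 + 0.24·(-3.596257) = -2.185317
t=0.480000, u=-2.185317:
  k1 = f(0.480000, -2.185317) = -4.720285
  k2 = f(0.600000, -2.751751) = -5.943783
  u ← -2.185317 + 0.24·(-5.943783) = -3.611825
u(0.72) ≈ -3.6118

-3.6118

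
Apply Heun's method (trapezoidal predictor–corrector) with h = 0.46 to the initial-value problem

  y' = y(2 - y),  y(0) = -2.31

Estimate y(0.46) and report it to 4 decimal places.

Heun: k1 = f(t_n, y_n); k2 = f(t_n + h, y_n + h·k1); y_{n+1} = y_n + (h/2)·(k1 + k2).
t=0.000000, y=-2.310000:
  k1 = f(0.000000, -2.310000) = -9.956100
  k2 = f(0.460000, -6.889806) = -61.249039
  y ← -2.310000 + (0.46/2)·(-9.956100 + (-61.249039)) = -18.687182
y(0.46) ≈ -18.6872

-18.6872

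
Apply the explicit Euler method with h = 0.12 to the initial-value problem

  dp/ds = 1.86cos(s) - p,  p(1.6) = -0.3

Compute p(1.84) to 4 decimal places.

Euler: p_{n+1} = p_n + h·f(s_n, p_n).
s=1.600000, p=-0.300000: f=0.245689 → p ← -0.300000 + 0.12·0.245689 = -0.270517
s=1.720000, p=-0.270517: f=-0.005973 → p ← -0.270517 + 0.12·(-0.005973) = -0.271234
p(1.84) ≈ -0.2712

-0.2712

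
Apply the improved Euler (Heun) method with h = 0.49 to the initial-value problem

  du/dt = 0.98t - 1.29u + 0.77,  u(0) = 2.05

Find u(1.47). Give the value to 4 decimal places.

Heun: k1 = f(t_n, u_n); k2 = f(t_n + h, u_n + h·k1); u_{n+1} = u_n + (h/2)·(k1 + k2).
t=0.000000, u=2.050000:
  k1 = f(0.000000, 2.050000) = -1.874500
  k2 = f(0.490000, 1.131495) = -0.209429
  u ← 2.050000 + (0.49/2)·(-1.874500 + (-0.209429)) = 1.539438
t=0.490000, u=1.539438:
  k1 = f(0.490000, 1.539438) = -0.735674
  k2 = f(0.980000, 1.178957) = 0.209545
  u ← 1.539438 + (0.49/2)·(-0.735674 + 0.209545) = 1.410536
t=0.980000, u=1.410536:
  k1 = f(0.980000, 1.410536) = -0.089191
  k2 = f(1.470000, 1.366832) = 0.447387
  u ← 1.410536 + (0.49/2)·(-0.089191 + 0.447387) = 1.498294
u(1.47) ≈ 1.4983

1.4983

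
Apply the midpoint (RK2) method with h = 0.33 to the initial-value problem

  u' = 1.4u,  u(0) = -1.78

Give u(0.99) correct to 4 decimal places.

Midpoint: k1 = f(s_n, u_n); k2 = f(s_n + h/2, u_n + (h/2)·k1); u_{n+1} = u_n + h·k2.
s=0.000000, u=-1.780000:
  k1 = f(0.000000, -1.780000) = -2.492000
  k2 = f(0.165000, -2.191180) = -3.067652
  u ← -1.780000 + 0.33·(-3.067652) = -2.792325
s=0.330000, u=-2.792325:
  k1 = f(0.330000, -2.792325) = -3.909255
  k2 = f(0.495000, -3.437352) = -4.812293
  u ← -2.792325 + 0.33·(-4.812293) = -4.380382
s=0.660000, u=-4.380382:
  k1 = f(0.660000, -4.380382) = -6.132535
  k2 = f(0.825000, -5.392250) = -7.549150
  u ← -4.380382 + 0.33·(-7.549150) = -6.871601
u(0.99) ≈ -6.8716

-6.8716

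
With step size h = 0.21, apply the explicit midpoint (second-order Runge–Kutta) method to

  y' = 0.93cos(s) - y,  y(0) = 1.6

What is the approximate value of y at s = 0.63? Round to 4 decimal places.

Midpoint: k1 = f(s_n, y_n); k2 = f(s_n + h/2, y_n + (h/2)·k1); y_{n+1} = y_n + h·k2.
s=0.000000, y=1.600000:
  k1 = f(0.000000, 1.600000) = -0.670000
  k2 = f(0.105000, 1.529650) = -0.604772
  y ← 1.600000 + 0.21·(-0.604772) = 1.472998
s=0.210000, y=1.472998:
  k1 = f(0.210000, 1.472998) = -0.563429
  k2 = f(0.315000, 1.413838) = -0.529597
  y ← 1.472998 + 0.21·(-0.529597) = 1.361782
s=0.420000, y=1.361782:
  k1 = f(0.420000, 1.361782) = -0.512610
  k2 = f(0.525000, 1.307958) = -0.503207
  y ← 1.361782 + 0.21·(-0.503207) = 1.256109
y(0.63) ≈ 1.2561

1.2561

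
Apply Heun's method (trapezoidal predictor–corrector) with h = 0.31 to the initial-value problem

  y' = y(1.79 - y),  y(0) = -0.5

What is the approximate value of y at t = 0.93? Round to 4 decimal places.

-11.7899

Heun: k1 = f(t_n, y_n); k2 = f(t_n + h, y_n + h·k1); y_{n+1} = y_n + (h/2)·(k1 + k2).
t=0.000000, y=-0.500000:
  k1 = f(0.000000, -0.500000) = -1.145000
  k2 = f(0.310000, -0.854950) = -2.261300
  y ← -0.500000 + (0.31/2)·(-1.145000 + (-2.261300)) = -1.027977
t=0.310000, y=-1.027977:
  k1 = f(0.310000, -1.027977) = -2.896814
  k2 = f(0.620000, -1.925989) = -7.156952
  y ← -1.027977 + (0.31/2)·(-2.896814 + (-7.156952)) = -2.586310
t=0.620000, y=-2.586310:
  k1 = f(0.620000, -2.586310) = -11.318496
  k2 = f(0.930000, -6.095044) = -48.059690
  y ← -2.586310 + (0.31/2)·(-11.318496 + (-48.059690)) = -11.789929
y(0.93) ≈ -11.7899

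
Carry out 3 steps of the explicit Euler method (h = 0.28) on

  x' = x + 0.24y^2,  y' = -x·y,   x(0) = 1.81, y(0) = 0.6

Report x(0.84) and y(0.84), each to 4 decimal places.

Euler on (x,y): x_{n+1} = x_n + h·x', y_{n+1} = y_n + h·y'.
0.000000: (1.810000, 0.600000); f=(1.896400, -1.086000) → (2.340992, 0.295920)
0.280000: (2.340992, 0.295920); f=(2.362008, -0.692746) → (3.002354, 0.101951)
0.560000: (3.002354, 0.101951); f=(3.004849, -0.306093) → (3.843712, 0.016245)
(x(0.84), y(0.84)) ≈ (3.8437, 0.0162)

3.8437, 0.0162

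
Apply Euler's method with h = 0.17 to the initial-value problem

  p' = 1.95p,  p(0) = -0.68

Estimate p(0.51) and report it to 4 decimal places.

-1.6052

Euler: p_{n+1} = p_n + h·f(t_n, p_n).
t=0.000000, p=-0.680000: f=-1.326000 → p ← -0.680000 + 0.17·(-1.326000) = -0.905420
t=0.170000, p=-0.905420: f=-1.765569 → p ← -0.905420 + 0.17·(-1.765569) = -1.205567
t=0.340000, p=-1.205567: f=-2.350855 → p ← -1.205567 + 0.17·(-2.350855) = -1.605212
p(0.51) ≈ -1.6052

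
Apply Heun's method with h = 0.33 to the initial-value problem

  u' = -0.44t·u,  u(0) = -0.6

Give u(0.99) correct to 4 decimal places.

Heun: k1 = f(t_n, u_n); k2 = f(t_n + h, u_n + h·k1); u_{n+1} = u_n + (h/2)·(k1 + k2).
t=0.000000, u=-0.600000:
  k1 = f(0.000000, -0.600000) = 0.000000
  k2 = f(0.330000, -0.600000) = 0.087120
  u ← -0.600000 + (0.33/2)·(0.000000 + 0.087120) = -0.585625
t=0.330000, u=-0.585625:
  k1 = f(0.330000, -0.585625) = 0.085033
  k2 = f(0.660000, -0.557564) = 0.161917
  u ← -0.585625 + (0.33/2)·(0.085033 + 0.161917) = -0.544879
t=0.660000, u=-0.544879:
  k1 = f(0.660000, -0.544879) = 0.158233
  k2 = f(0.990000, -0.492662) = 0.214603
  u ← -0.544879 + (0.33/2)·(0.158233 + 0.214603) = -0.483361
u(0.99) ≈ -0.4834

-0.4834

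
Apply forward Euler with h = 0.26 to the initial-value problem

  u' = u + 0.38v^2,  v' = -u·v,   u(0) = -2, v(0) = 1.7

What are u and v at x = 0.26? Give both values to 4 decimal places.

-2.2345, 2.5840

Euler on (u,v): u_{n+1} = u_n + h·u', v_{n+1} = v_n + h·v'.
0.000000: (-2.000000, 1.700000); f=(-0.901800, 3.400000) → (-2.234468, 2.584000)
(u(0.26), v(0.26)) ≈ (-2.2345, 2.5840)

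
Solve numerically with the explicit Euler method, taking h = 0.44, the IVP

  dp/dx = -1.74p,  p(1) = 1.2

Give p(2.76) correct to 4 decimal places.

0.0036

Euler: p_{n+1} = p_n + h·f(x_n, p_n).
x=1.000000, p=1.200000: f=-2.088000 → p ← 1.200000 + 0.44·(-2.088000) = 0.281280
x=1.440000, p=0.281280: f=-0.489427 → p ← 0.281280 + 0.44·(-0.489427) = 0.065932
x=1.880000, p=0.065932: f=-0.114722 → p ← 0.065932 + 0.44·(-0.114722) = 0.015454
x=2.320000, p=0.015454: f=-0.026891 → p ← 0.015454 + 0.44·(-0.026891) = 0.003623
p(2.76) ≈ 0.0036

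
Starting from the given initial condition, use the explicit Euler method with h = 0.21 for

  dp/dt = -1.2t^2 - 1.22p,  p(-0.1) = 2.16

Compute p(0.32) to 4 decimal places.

Euler: p_{n+1} = p_n + h·f(t_n, p_n).
t=-0.100000, p=2.160000: f=-2.647200 → p ← 2.160000 + 0.21·(-2.647200) = 1.604088
t=0.110000, p=1.604088: f=-1.971507 → p ← 1.604088 + 0.21·(-1.971507) = 1.190071
p(0.32) ≈ 1.1901

1.1901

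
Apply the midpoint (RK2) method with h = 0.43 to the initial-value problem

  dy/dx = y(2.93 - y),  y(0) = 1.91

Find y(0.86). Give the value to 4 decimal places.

Midpoint: k1 = f(x_n, y_n); k2 = f(x_n + h/2, y_n + (h/2)·k1); y_{n+1} = y_n + h·k2.
x=0.000000, y=1.910000:
  k1 = f(0.000000, 1.910000) = 1.948200
  k2 = f(0.215000, 2.328863) = 1.399966
  y ← 1.910000 + 0.43·1.399966 = 2.511985
x=0.430000, y=2.511985:
  k1 = f(0.430000, 2.511985) = 1.050047
  k2 = f(0.645000, 2.737745) = 0.526344
  y ← 2.511985 + 0.43·0.526344 = 2.738313
y(0.86) ≈ 2.7383

2.7383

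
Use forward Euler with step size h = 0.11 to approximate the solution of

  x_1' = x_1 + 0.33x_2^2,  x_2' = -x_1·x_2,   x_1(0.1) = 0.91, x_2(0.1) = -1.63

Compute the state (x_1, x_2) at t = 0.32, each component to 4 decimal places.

1.3064, -1.2883

Euler on (x_1,x_2): x_1_{n+1} = x_1_n + h·x_1', x_2_{n+1} = x_2_n + h·x_2'.
0.100000: (0.910000, -1.630000); f=(1.786777, 1.483300) → (1.106545, -1.466837)
0.210000: (1.106545, -1.466837); f=(1.816577, 1.623122) → (1.306369, -1.288294)
(x_1(0.32), x_2(0.32)) ≈ (1.3064, -1.2883)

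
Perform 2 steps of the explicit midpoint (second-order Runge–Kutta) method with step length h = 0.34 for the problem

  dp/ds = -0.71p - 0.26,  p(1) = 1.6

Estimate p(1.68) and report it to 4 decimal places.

0.8539

Midpoint: k1 = f(s_n, p_n); k2 = f(s_n + h/2, p_n + (h/2)·k1); p_{n+1} = p_n + h·k2.
s=1.000000, p=1.600000:
  k1 = f(1.000000, 1.600000) = -1.396000
  k2 = f(1.170000, 1.362680) = -1.227503
  p ← 1.600000 + 0.34·(-1.227503) = 1.182649
s=1.340000, p=1.182649:
  k1 = f(1.340000, 1.182649) = -1.099681
  k2 = f(1.510000, 0.995703) = -0.966949
  p ← 1.182649 + 0.34·(-0.966949) = 0.853886
p(1.68) ≈ 0.8539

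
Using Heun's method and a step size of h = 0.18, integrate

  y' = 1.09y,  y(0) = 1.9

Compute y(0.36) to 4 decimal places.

2.8069

Heun: k1 = f(x_n, y_n); k2 = f(x_n + h, y_n + h·k1); y_{n+1} = y_n + (h/2)·(k1 + k2).
x=0.000000, y=1.900000:
  k1 = f(0.000000, 1.900000) = 2.071000
  k2 = f(0.180000, 2.272780) = 2.477330
  y ← 1.900000 + (0.18/2)·(2.071000 + 2.477330) = 2.309350
x=0.180000, y=2.309350:
  k1 = f(0.180000, 2.309350) = 2.517191
  k2 = f(0.360000, 2.762444) = 3.011064
  y ← 2.309350 + (0.18/2)·(2.517191 + 3.011064) = 2.806893
y(0.36) ≈ 2.8069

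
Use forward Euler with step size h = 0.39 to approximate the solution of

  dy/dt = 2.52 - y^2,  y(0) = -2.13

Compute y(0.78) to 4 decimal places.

-5.2513

Euler: y_{n+1} = y_n + h·f(t_n, y_n).
t=0.000000, y=-2.130000: f=-2.016900 → y ← -2.130000 + 0.39·(-2.016900) = -2.916591
t=0.390000, y=-2.916591: f=-5.986503 → y ← -2.916591 + 0.39·(-5.986503) = -5.251327
y(0.78) ≈ -5.2513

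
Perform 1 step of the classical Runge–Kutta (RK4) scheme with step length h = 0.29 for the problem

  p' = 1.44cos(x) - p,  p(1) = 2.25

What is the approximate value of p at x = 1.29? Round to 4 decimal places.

RK4: k1 = f(x_n, p_n); k2 = f(x_n + h/2, p_n + (h/2)·k1); k3 = f(x_n + h/2, p_n + (h/2)·k2); k4 = f(x_n + h, p_n + h·k3); p_{n+1} = p_n + (h/6)·(k1 + 2k2 + 2k3 + k4).
x=1.000000, p=2.250000:
  k1 = f(1.000000, 2.250000) = -1.471965
  k2 = f(1.145000, 2.036565) = -1.441779
  k3 = f(1.145000, 2.040942) = -1.446156
  k4 = f(1.290000, 1.830615) = -1.431561
  p ← 2.250000 + (0.29/6)·(k1 + 2k2 + 2k3 + k4) = 1.830496
p(1.29) ≈ 1.8305

1.8305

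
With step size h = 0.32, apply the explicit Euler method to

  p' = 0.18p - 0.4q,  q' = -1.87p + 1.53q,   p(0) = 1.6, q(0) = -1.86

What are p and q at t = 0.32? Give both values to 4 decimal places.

1.9302, -3.7281

Euler on (p,q): p_{n+1} = p_n + h·p', q_{n+1} = q_n + h·q'.
0.000000: (1.600000, -1.860000); f=(1.032000, -5.837800) → (1.930240, -3.728096)
(p(0.32), q(0.32)) ≈ (1.9302, -3.7281)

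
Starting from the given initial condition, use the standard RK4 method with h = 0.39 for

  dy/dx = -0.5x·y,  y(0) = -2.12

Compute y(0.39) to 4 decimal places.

RK4: k1 = f(x_n, y_n); k2 = f(x_n + h/2, y_n + (h/2)·k1); k3 = f(x_n + h/2, y_n + (h/2)·k2); k4 = f(x_n + h, y_n + h·k3); y_{n+1} = y_n + (h/6)·(k1 + 2k2 + 2k3 + k4).
x=0.000000, y=-2.120000:
  k1 = f(0.000000, -2.120000) = 0.000000
  k2 = f(0.195000, -2.120000) = 0.206700
  k3 = f(0.195000, -2.079694) = 0.202770
  k4 = f(0.390000, -2.040920) = 0.397979
  y ← -2.120000 + (0.39/6)·(k1 + 2k2 + 2k3 + k4) = -2.040900
y(0.39) ≈ -2.0409

-2.0409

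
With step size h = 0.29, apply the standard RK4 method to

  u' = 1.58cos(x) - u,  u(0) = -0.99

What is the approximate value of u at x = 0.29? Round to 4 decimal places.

-0.3490

RK4: k1 = f(x_n, u_n); k2 = f(x_n + h/2, u_n + (h/2)·k1); k3 = f(x_n + h/2, u_n + (h/2)·k2); k4 = f(x_n + h, u_n + h·k3); u_{n+1} = u_n + (h/6)·(k1 + 2k2 + 2k3 + k4).
x=0.000000, u=-0.990000:
  k1 = f(0.000000, -0.990000) = 2.570000
  k2 = f(0.145000, -0.617350) = 2.180769
  k3 = f(0.145000, -0.673788) = 2.237208
  k4 = f(0.290000, -0.341210) = 1.855235
  u ← -0.990000 + (0.29/6)·(k1 + 2k2 + 2k3 + k4) = -0.349043
u(0.29) ≈ -0.3490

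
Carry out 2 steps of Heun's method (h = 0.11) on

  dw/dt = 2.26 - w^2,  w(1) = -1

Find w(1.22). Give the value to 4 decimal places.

-0.6633

Heun: k1 = f(t_n, w_n); k2 = f(t_n + h, w_n + h·k1); w_{n+1} = w_n + (h/2)·(k1 + k2).
t=1.000000, w=-1.000000:
  k1 = f(1.000000, -1.000000) = 1.260000
  k2 = f(1.110000, -0.861400) = 1.517990
  w ← -1.000000 + (0.11/2)·(1.260000 + 1.517990) = -0.847211
t=1.110000, w=-0.847211:
  k1 = f(1.110000, -0.847211) = 1.542234
  k2 = f(1.220000, -0.677565) = 1.800906
  w ← -0.847211 + (0.11/2)·(1.542234 + 1.800906) = -0.663338
w(1.22) ≈ -0.6633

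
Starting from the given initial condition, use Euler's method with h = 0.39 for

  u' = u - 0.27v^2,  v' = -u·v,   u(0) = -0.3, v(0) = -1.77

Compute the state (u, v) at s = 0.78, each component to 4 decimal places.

-1.4498, -2.5530

Euler on (u,v): u_{n+1} = u_n + h·u', v_{n+1} = v_n + h·v'.
0.000000: (-0.300000, -1.770000); f=(-1.145883, -0.531000) → (-0.746894, -1.977090)
0.390000: (-0.746894, -1.977090); f=(-1.802293, -1.476677) → (-1.449789, -2.552994)
(u(0.78), v(0.78)) ≈ (-1.4498, -2.5530)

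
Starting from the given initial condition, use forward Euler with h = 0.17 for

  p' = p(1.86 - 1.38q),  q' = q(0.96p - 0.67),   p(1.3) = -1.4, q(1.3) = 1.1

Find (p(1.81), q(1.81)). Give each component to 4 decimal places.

Euler on (p,q): p_{n+1} = p_n + h·p', q_{n+1} = q_n + h·q'.
1.300000: (-1.400000, 1.100000); f=(-0.478800, -2.215400) → (-1.481396, 0.723382)
1.470000: (-1.481396, 0.723382); f=(-1.276568, -1.513417) → (-1.698412, 0.466101)
1.640000: (-1.698412, 0.466101); f=(-2.066595, -1.072255) → (-2.049734, 0.283818)
(p(1.81), q(1.81)) ≈ (-2.0497, 0.2838)

-2.0497, 0.2838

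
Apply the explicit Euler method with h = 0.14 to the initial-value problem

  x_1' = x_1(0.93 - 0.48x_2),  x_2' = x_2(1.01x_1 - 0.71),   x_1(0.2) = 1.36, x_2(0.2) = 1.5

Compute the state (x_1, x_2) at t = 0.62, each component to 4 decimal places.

Euler on (x_1,x_2): x_1_{n+1} = x_1_n + h·x_1', x_2_{n+1} = x_2_n + h·x_2'.
0.200000: (1.360000, 1.500000); f=(0.285600, 0.995400) → (1.399984, 1.639356)
0.340000: (1.399984, 1.639356); f=(0.200350, 1.154080) → (1.428033, 1.800927)
0.480000: (1.428033, 1.800927); f=(0.093615, 1.318843) → (1.441139, 1.985565)
(x_1(0.62), x_2(0.62)) ≈ (1.4411, 1.9856)

1.4411, 1.9856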